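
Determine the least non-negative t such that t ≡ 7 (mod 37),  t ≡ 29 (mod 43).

Combine the congruences pairwise.
From t ≡ 7 (mod 37) write t = 7 + 37s. Substituting into t ≡ 29 (mod 43) gives 37s ≡ 22 (mod 43), and since 37⁻¹ ≡ 7 (mod 43), s ≡ 25. Hence t ≡ 7 + 37·25 = 932 (mod 1591).

932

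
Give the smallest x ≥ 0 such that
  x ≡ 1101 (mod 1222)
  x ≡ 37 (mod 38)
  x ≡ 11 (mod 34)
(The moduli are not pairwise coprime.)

210063

Combine the congruences pairwise.
gcd(1222, 38) = 2 and 2 | (37 − 1101), so the pair is consistent; merging gives x ≡ 1101 (mod 23218), where 23218 = lcm(1222, 38).
gcd(23218, 34) = 2 and 2 | (11 − 1101), so the pair is consistent; merging gives x ≡ 210063 (mod 394706), where 394706 = lcm(23218, 34).
The solution is unique modulo lcm(1222, 38, 34) = 394706.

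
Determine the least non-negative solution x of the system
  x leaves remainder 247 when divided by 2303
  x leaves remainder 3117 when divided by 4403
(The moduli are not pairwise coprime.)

gcd(2303, 4403) = 7 and 7 | (3117 − 247), so the pair is consistent; merging gives x ≡ 914538 (mod 1448587), where 1448587 = lcm(2303, 4403).
The solution is unique modulo lcm(2303, 4403) = 1448587.

914538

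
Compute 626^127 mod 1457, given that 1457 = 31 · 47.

Mod 31: 626 ≡ 6; by Fermat, exponent reduces to 127 mod 30 = 7; 6^7 ≡ 6 (mod 31).
Mod 47: 626 ≡ 15; by Fermat, exponent reduces to 127 mod 46 = 35; 15^35 ≡ 19 (mod 47).
Combine by CRT: x ≡ 6 (mod 31), x ≡ 19 (mod 47) ⇒ x ≡ 254 (mod 1457).

254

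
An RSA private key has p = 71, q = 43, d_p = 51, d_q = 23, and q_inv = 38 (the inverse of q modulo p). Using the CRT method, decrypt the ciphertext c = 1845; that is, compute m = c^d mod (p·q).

m₁ = c^(d_p) mod p: c ≡ 70 (mod 71), and 70^51 mod 71 = 70.
m₂ = c^(d_q) mod q: c ≡ 39 (mod 43), and 39^23 mod 43 = 27.
h = q_inv·(m₁ − m₂) mod p = 38·(70 − 27) mod 71 = 1.
m = m₂ + h·q = 27 + 1·43 = 70.

70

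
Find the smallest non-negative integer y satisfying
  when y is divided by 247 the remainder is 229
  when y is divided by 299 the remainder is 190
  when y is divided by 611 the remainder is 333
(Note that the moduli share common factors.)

21718

gcd(247, 299) = 13 and 13 | (190 − 229), so the pair is consistent; merging gives y ≡ 4675 (mod 5681), where 5681 = lcm(247, 299).
gcd(5681, 611) = 13 and 13 | (333 − 4675), so the pair is consistent; merging gives y ≡ 21718 (mod 267007), where 267007 = lcm(5681, 611).
The solution is unique modulo lcm(247, 299, 611) = 267007.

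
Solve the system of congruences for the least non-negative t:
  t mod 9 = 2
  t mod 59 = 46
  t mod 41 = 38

11846

The moduli are pairwise coprime; N = 9·59·41 = 21771.
N/9 = 2419; 2419 ≡ 7 (mod 9); 7·4 ≡ 1, so inverse 4.
N/59 = 369; 369 ≡ 15 (mod 59); 15·4 ≡ 1, so inverse 4.
N/41 = 531; 531 ≡ 39 (mod 41); 39·20 ≡ 1, so inverse 20.
t ≡ 2·2419·4 + 46·369·4 + 38·531·20 = 490808.
490808 mod 21771 = 11846.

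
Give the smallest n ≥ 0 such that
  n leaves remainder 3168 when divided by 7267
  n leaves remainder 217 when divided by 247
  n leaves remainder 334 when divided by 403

2023394

Combine the congruences pairwise.
gcd(7267, 247) = 13 and 13 | (217 − 3168), so the pair is consistent; merging gives n ≡ 90372 (mod 138073), where 138073 = lcm(7267, 247).
gcd(138073, 403) = 13 and 13 | (334 − 90372), so the pair is consistent; merging gives n ≡ 2023394 (mod 4280263), where 4280263 = lcm(138073, 403).
The solution is unique modulo lcm(7267, 247, 403) = 4280263.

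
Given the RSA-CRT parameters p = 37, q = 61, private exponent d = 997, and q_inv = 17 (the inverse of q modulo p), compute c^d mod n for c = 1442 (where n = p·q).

d_p = d mod (p−1) = 997 mod 36 = 25; d_q = d mod (q−1) = 37.
m₁ = c^(d_p) mod p: c ≡ 36 (mod 37), and 36^25 mod 37 = 36.
m₂ = c^(d_q) mod q: c ≡ 39 (mod 61), and 39^37 mod 61 = 5.
h = q_inv·(m₁ − m₂) mod p = 17·(36 − 5) mod 37 = 9.
m = m₂ + h·q = 5 + 9·61 = 554.

554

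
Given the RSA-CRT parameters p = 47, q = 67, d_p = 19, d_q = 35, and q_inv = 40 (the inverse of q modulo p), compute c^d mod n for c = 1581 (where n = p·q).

1198

m₁ = c^(d_p) mod p: c ≡ 30 (mod 47), and 30^19 mod 47 = 23.
m₂ = c^(d_q) mod q: c ≡ 40 (mod 67), and 40^35 mod 67 = 59.
h = q_inv·(m₁ − m₂) mod p = 40·(23 − 59) mod 47 = 17.
m = m₂ + h·q = 59 + 17·67 = 1198.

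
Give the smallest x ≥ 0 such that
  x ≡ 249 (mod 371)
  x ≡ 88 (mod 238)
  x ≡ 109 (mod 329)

Combine the congruences pairwise.
gcd(371, 238) = 7 and 7 | (88 − 249), so the pair is consistent; merging gives x ≡ 11750 (mod 12614), where 12614 = lcm(371, 238).
gcd(12614, 329) = 7 and 7 | (109 − 11750), so the pair is consistent; merging gives x ≡ 516310 (mod 592858), where 592858 = lcm(12614, 329).
The solution is unique modulo lcm(371, 238, 329) = 592858.

516310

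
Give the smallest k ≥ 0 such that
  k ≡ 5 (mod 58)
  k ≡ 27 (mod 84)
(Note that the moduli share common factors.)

Combine the congruences pairwise.
gcd(58, 84) = 2 and 2 | (27 − 5), so the pair is consistent; merging gives k ≡ 1455 (mod 2436), where 2436 = lcm(58, 84).
The solution is unique modulo lcm(58, 84) = 2436.

1455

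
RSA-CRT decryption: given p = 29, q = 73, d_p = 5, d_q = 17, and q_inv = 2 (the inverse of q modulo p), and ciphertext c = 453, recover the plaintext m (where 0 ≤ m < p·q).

m₁ = c^(d_p) mod p: c ≡ 18 (mod 29), and 18^5 mod 29 = 15.
m₂ = c^(d_q) mod q: c ≡ 15 (mod 73), and 15^17 mod 73 = 42.
h = q_inv·(m₁ − m₂) mod p = 2·(15 − 42) mod 29 = 4.
m = m₂ + h·q = 42 + 4·73 = 334.

334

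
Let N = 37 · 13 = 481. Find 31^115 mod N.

450

Mod 37: 31 ≡ 31; by Fermat, exponent reduces to 115 mod 36 = 7; 31^7 ≡ 6 (mod 37).
Mod 13: 31 ≡ 5; by Fermat, exponent reduces to 115 mod 12 = 7; 5^7 ≡ 8 (mod 13).
Combine by CRT: x ≡ 6 (mod 37), x ≡ 8 (mod 13) ⇒ x ≡ 450 (mod 481).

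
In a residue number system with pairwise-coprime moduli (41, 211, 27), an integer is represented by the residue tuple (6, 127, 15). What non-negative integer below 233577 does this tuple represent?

54987

The moduli are pairwise coprime; N = 41·211·27 = 233577.
N/41 = 5697; 5697 ≡ 39 (mod 41); 39·20 ≡ 1, so inverse 20.
N/211 = 1107; 1107 ≡ 52 (mod 211); 52·69 ≡ 1, so inverse 69.
N/27 = 8651; 8651 ≡ 11 (mod 27); 11·5 ≡ 1, so inverse 5.
x ≡ 6·5697·20 + 127·1107·69 + 15·8651·5 = 11033106.
11033106 mod 233577 = 54987.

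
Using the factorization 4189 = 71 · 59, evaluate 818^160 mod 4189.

3527

Mod 71: 818 ≡ 37; by Fermat, exponent reduces to 160 mod 70 = 20; 37^20 ≡ 48 (mod 71).
Mod 59: 818 ≡ 51; by Fermat, exponent reduces to 160 mod 58 = 44; 51^44 ≡ 46 (mod 59).
Combine by CRT: x ≡ 48 (mod 71), x ≡ 46 (mod 59) ⇒ x ≡ 3527 (mod 4189).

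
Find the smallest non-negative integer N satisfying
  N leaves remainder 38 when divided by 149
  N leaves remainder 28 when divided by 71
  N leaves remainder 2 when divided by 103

The moduli are pairwise coprime; M = 149·71·103 = 1089637.
M/149 = 7313; 7313 ≡ 12 (mod 149); 12·87 ≡ 1, so inverse 87.
M/71 = 15347; 15347 ≡ 11 (mod 71); 11·13 ≡ 1, so inverse 13.
M/103 = 10579; 10579 ≡ 73 (mod 103); 73·24 ≡ 1, so inverse 24.
N ≡ 38·7313·87 + 28·15347·13 + 2·10579·24 = 30270878.
30270878 mod 1089637 = 850679.

850679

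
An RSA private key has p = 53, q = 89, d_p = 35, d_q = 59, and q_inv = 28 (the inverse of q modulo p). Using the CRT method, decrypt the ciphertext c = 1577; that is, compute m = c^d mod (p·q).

3030

m₁ = c^(d_p) mod p: c ≡ 40 (mod 53), and 40^35 mod 53 = 9.
m₂ = c^(d_q) mod q: c ≡ 64 (mod 89), and 64^59 mod 89 = 4.
h = q_inv·(m₁ − m₂) mod p = 28·(9 − 4) mod 53 = 34.
m = m₂ + h·q = 4 + 34·89 = 3030.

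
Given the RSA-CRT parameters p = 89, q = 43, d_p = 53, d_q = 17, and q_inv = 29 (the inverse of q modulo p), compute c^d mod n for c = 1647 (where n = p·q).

1873

m₁ = c^(d_p) mod p: c ≡ 45 (mod 89), and 45^53 mod 89 = 4.
m₂ = c^(d_q) mod q: c ≡ 13 (mod 43), and 13^17 mod 43 = 24.
h = q_inv·(m₁ − m₂) mod p = 29·(4 − 24) mod 89 = 43.
m = m₂ + h·q = 24 + 43·43 = 1873.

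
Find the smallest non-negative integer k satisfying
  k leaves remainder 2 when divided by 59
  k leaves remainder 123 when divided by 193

6492

From k ≡ 2 (mod 59) write k = 2 + 59t. Substituting into k ≡ 123 (mod 193) gives 59t ≡ 121 (mod 193), and since 59⁻¹ ≡ 36 (mod 193), t ≡ 110. Hence k ≡ 2 + 59·110 = 6492 (mod 11387).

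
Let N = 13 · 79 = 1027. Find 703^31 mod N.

807

Mod 13: 703 ≡ 1; by Fermat, exponent reduces to 31 mod 12 = 7; 1^7 ≡ 1 (mod 13).
Mod 79: 703 ≡ 71; 71^31 ≡ 17 (mod 79).
Combine by CRT: x ≡ 1 (mod 13), x ≡ 17 (mod 79) ⇒ x ≡ 807 (mod 1027).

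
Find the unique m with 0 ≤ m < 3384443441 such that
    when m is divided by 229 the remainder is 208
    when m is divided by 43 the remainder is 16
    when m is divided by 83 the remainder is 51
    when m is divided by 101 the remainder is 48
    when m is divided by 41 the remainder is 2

From m ≡ 208 (mod 229) write m = 208 + 229t. Substituting into m ≡ 16 (mod 43) gives 229t ≡ 23 (mod 43), and since 14⁻¹ ≡ 40 (mod 43), t ≡ 17. Hence m ≡ 208 + 229·17 = 4101 (mod 9847).
From m ≡ 4101 (mod 9847) write m = 4101 + 9847t. Substituting into m ≡ 51 (mod 83) gives 9847t ≡ 17 (mod 83), and since 53⁻¹ ≡ 47 (mod 83), t ≡ 52. Hence m ≡ 4101 + 9847·52 = 516145 (mod 817301).
From m ≡ 516145 (mod 817301) write m = 516145 + 817301t. Substituting into m ≡ 48 (mod 101) gives 817301t ≡ 13 (mod 101), and since 9⁻¹ ≡ 45 (mod 101), t ≡ 80. Hence m ≡ 516145 + 817301·80 = 65900225 (mod 82547401).
From m ≡ 65900225 (mod 82547401) write m = 65900225 + 82547401t. Substituting into m ≡ 2 (mod 41) gives 82547401t ≡ 20 (mod 41), and since 10⁻¹ ≡ 37 (mod 41), t ≡ 2. Hence m ≡ 65900225 + 82547401·2 = 230995027 (mod 3384443441).

230995027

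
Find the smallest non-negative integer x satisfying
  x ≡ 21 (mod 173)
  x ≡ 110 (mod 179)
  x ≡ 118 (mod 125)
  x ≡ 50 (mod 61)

From x ≡ 21 (mod 173) write x = 21 + 173t. Substituting into x ≡ 110 (mod 179) gives 173t ≡ 89 (mod 179), and since 173⁻¹ ≡ 149 (mod 179), t ≡ 15. Hence x ≡ 21 + 173·15 = 2616 (mod 30967).
From x ≡ 2616 (mod 30967) write x = 2616 + 30967t. Substituting into x ≡ 118 (mod 125) gives 30967t ≡ 2 (mod 125), and since 92⁻¹ ≡ 53 (mod 125), t ≡ 106. Hence x ≡ 2616 + 30967·106 = 3285118 (mod 3870875).
From x ≡ 3285118 (mod 3870875) write x = 3285118 + 3870875t. Substituting into x ≡ 50 (mod 61) gives 3870875t ≡ 26 (mod 61), and since 59⁻¹ ≡ 30 (mod 61), t ≡ 48. Hence x ≡ 3285118 + 3870875·48 = 189087118 (mod 236123375).

189087118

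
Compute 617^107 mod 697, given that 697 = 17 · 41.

538

Mod 17: 617 ≡ 5; by Fermat, exponent reduces to 107 mod 16 = 11; 5^11 ≡ 11 (mod 17).
Mod 41: 617 ≡ 2; by Fermat, exponent reduces to 107 mod 40 = 27; 2^27 ≡ 5 (mod 41).
Combine by CRT: x ≡ 11 (mod 17), x ≡ 5 (mod 41) ⇒ x ≡ 538 (mod 697).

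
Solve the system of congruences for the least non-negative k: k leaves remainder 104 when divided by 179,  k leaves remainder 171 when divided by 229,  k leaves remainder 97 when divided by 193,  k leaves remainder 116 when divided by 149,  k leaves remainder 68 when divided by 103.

The moduli are pairwise coprime; N = 179·229·193·149·103 = 121414153261.
N/179 = 678291359; 678291359 ≡ 36 (mod 179); 36·5 ≡ 1, so inverse 5.
N/229 = 530192809; 530192809 ≡ 101 (mod 229); 101·195 ≡ 1, so inverse 195.
N/193 = 629088877; 629088877 ≡ 166 (mod 193); 166·50 ≡ 1, so inverse 50.
N/149 = 814860089; 814860089 ≡ 98 (mod 149); 98·111 ≡ 1, so inverse 111.
N/103 = 1178778187; 1178778187 ≡ 43 (mod 103); 43·12 ≡ 1, so inverse 12.
k ≡ 104·678291359·5 + 171·530192809·195 + 97·629088877·50 + 116·814860089·111 + 68·1178778187·12 = 32537093282791.
32537093282791 mod 121414153261 = 119514362104.

119514362104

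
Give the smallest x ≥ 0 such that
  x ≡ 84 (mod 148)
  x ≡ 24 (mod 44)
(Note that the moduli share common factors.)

Combine the congruences pairwise.
gcd(148, 44) = 4 and 4 | (24 − 84), so the pair is consistent; merging gives x ≡ 1564 (mod 1628), where 1628 = lcm(148, 44).
The solution is unique modulo lcm(148, 44) = 1628.

1564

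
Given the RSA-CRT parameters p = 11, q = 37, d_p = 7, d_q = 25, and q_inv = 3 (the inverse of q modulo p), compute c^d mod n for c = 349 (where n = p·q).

123

m₁ = c^(d_p) mod p: c ≡ 8 (mod 11), and 8^7 mod 11 = 2.
m₂ = c^(d_q) mod q: c ≡ 16 (mod 37), and 16^25 mod 37 = 12.
h = q_inv·(m₁ − m₂) mod p = 3·(2 − 12) mod 11 = 3.
m = m₂ + h·q = 12 + 3·37 = 123.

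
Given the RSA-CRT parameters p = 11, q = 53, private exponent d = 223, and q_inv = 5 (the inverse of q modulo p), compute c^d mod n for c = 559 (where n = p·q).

d_p = d mod (p−1) = 223 mod 10 = 3; d_q = d mod (q−1) = 15.
m₁ = c^(d_p) mod p: c ≡ 9 (mod 11), and 9^3 mod 11 = 3.
m₂ = c^(d_q) mod q: c ≡ 29 (mod 53), and 29^15 mod 53 = 7.
h = q_inv·(m₁ − m₂) mod p = 5·(3 − 7) mod 11 = 2.
m = m₂ + h·q = 7 + 2·53 = 113.

113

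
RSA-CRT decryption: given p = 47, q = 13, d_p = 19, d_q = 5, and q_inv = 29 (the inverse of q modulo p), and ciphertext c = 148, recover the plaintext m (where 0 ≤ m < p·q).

m₁ = c^(d_p) mod p: c ≡ 7 (mod 47), and 7^19 mod 47 = 12.
m₂ = c^(d_q) mod q: c ≡ 5 (mod 13), and 5^5 mod 13 = 5.
h = q_inv·(m₁ − m₂) mod p = 29·(12 − 5) mod 47 = 15.
m = m₂ + h·q = 5 + 15·13 = 200.

200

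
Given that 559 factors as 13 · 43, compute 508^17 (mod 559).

391

Mod 13: 508 ≡ 1; by Fermat, exponent reduces to 17 mod 12 = 5; 1^5 ≡ 1 (mod 13).
Mod 43: 508 ≡ 35; 35^17 ≡ 4 (mod 43).
Combine by CRT: x ≡ 1 (mod 13), x ≡ 4 (mod 43) ⇒ x ≡ 391 (mod 559).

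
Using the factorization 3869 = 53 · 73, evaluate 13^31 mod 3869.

Mod 53: 13 ≡ 13; 13^31 ≡ 28 (mod 53).
Mod 73: 13 ≡ 13; 13^31 ≡ 34 (mod 73).
Combine by CRT: x ≡ 28 (mod 53), x ≡ 34 (mod 73) ⇒ x ≡ 399 (mod 3869).

399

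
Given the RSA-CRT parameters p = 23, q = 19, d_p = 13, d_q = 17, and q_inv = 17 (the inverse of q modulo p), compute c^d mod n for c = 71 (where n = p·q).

395

m₁ = c^(d_p) mod p: c ≡ 2 (mod 23), and 2^13 mod 23 = 4.
m₂ = c^(d_q) mod q: c ≡ 14 (mod 19), and 14^17 mod 19 = 15.
h = q_inv·(m₁ − m₂) mod p = 17·(4 − 15) mod 23 = 20.
m = m₂ + h·q = 15 + 20·19 = 395.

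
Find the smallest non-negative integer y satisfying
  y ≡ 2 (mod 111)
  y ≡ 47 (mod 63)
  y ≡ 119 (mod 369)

15986

gcd(111, 63) = 3 and 3 | (47 − 2), so the pair is consistent; merging gives y ≡ 2000 (mod 2331), where 2331 = lcm(111, 63).
gcd(2331, 369) = 9 and 9 | (119 − 2000), so the pair is consistent; merging gives y ≡ 15986 (mod 95571), where 95571 = lcm(2331, 369).
The solution is unique modulo lcm(111, 63, 369) = 95571.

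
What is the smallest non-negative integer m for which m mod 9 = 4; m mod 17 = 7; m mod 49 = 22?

From m ≡ 4 (mod 9) write m = 4 + 9t. Substituting into m ≡ 7 (mod 17) gives 9t ≡ 3 (mod 17), and since 9⁻¹ ≡ 2 (mod 17), t ≡ 6. Hence m ≡ 4 + 9·6 = 58 (mod 153).
From m ≡ 58 (mod 153) write m = 58 + 153t. Substituting into m ≡ 22 (mod 49) gives 153t ≡ 13 (mod 49), and since 6⁻¹ ≡ 41 (mod 49), t ≡ 43. Hence m ≡ 58 + 153·43 = 6637 (mod 7497).

6637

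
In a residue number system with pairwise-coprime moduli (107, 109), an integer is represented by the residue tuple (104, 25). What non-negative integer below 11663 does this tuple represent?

10162

From x ≡ 104 (mod 107) write x = 104 + 107t. Substituting into x ≡ 25 (mod 109) gives 107t ≡ 30 (mod 109), and since 107⁻¹ ≡ 54 (mod 109), t ≡ 94. Hence x ≡ 104 + 107·94 = 10162 (mod 11663).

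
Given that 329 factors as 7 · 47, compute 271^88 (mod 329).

Mod 7: 271 ≡ 5; by Fermat, exponent reduces to 88 mod 6 = 4; 5^4 ≡ 2 (mod 7).
Mod 47: 271 ≡ 36; by Fermat, exponent reduces to 88 mod 46 = 42; 36^42 ≡ 2 (mod 47).
Combine by CRT: x ≡ 2 (mod 7), x ≡ 2 (mod 47) ⇒ x ≡ 2 (mod 329).

2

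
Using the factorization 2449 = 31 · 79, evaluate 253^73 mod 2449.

Mod 31: 253 ≡ 5; by Fermat, exponent reduces to 73 mod 30 = 13; 5^13 ≡ 5 (mod 31).
Mod 79: 253 ≡ 16; 16^73 ≡ 44 (mod 79).
Combine by CRT: x ≡ 5 (mod 31), x ≡ 44 (mod 79) ⇒ x ≡ 439 (mod 2449).

439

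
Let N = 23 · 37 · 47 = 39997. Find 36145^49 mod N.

Mod 23: 36145 ≡ 12; by Fermat, exponent reduces to 49 mod 22 = 5; 12^5 ≡ 18 (mod 23).
Mod 37: 36145 ≡ 33; by Fermat, exponent reduces to 49 mod 36 = 13; 33^13 ≡ 34 (mod 37).
Mod 47: 36145 ≡ 2; by Fermat, exponent reduces to 49 mod 46 = 3; 2^3 ≡ 8 (mod 47).
Combine by CRT: x ≡ 18 (mod 23), x ≡ 34 (mod 37), x ≡ 8 (mod 47) ⇒ x ≡ 478 (mod 39997).

478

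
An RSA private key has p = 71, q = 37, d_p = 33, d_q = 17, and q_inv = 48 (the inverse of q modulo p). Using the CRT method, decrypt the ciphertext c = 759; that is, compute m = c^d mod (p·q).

m₁ = c^(d_p) mod p: c ≡ 49 (mod 71), and 49^33 mod 71 = 60.
m₂ = c^(d_q) mod q: c ≡ 19 (mod 37), and 19^17 mod 37 = 35.
h = q_inv·(m₁ − m₂) mod p = 48·(60 − 35) mod 71 = 64.
m = m₂ + h·q = 35 + 64·37 = 2403.

2403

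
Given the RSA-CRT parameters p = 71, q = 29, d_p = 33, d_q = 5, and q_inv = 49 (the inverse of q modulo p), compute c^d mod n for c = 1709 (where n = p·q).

m₁ = c^(d_p) mod p: c ≡ 5 (mod 71), and 5^33 mod 71 = 54.
m₂ = c^(d_q) mod q: c ≡ 27 (mod 29), and 27^5 mod 29 = 26.
h = q_inv·(m₁ − m₂) mod p = 49·(54 − 26) mod 71 = 23.
m = m₂ + h·q = 26 + 23·29 = 693.

693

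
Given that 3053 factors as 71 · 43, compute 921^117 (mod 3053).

2791

Mod 71: 921 ≡ 69; by Fermat, exponent reduces to 117 mod 70 = 47; 69^47 ≡ 22 (mod 71).
Mod 43: 921 ≡ 18; by Fermat, exponent reduces to 117 mod 42 = 33; 18^33 ≡ 39 (mod 43).
Combine by CRT: x ≡ 22 (mod 71), x ≡ 39 (mod 43) ⇒ x ≡ 2791 (mod 3053).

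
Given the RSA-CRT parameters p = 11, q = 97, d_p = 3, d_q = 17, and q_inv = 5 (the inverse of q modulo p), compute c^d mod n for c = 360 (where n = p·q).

m₁ = c^(d_p) mod p: c ≡ 8 (mod 11), and 8^3 mod 11 = 6.
m₂ = c^(d_q) mod q: c ≡ 69 (mod 97), and 69^17 mod 97 = 28.
h = q_inv·(m₁ − m₂) mod p = 5·(6 − 28) mod 11 = 0.
m = m₂ + h·q = 28 + 0·97 = 28.

28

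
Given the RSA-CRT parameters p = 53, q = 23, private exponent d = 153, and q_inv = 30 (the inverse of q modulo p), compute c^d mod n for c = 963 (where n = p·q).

d_p = d mod (p−1) = 153 mod 52 = 49; d_q = d mod (q−1) = 21.
m₁ = c^(d_p) mod p: c ≡ 9 (mod 53), and 9^49 mod 53 = 4.
m₂ = c^(d_q) mod q: c ≡ 20 (mod 23), and 20^21 mod 23 = 15.
h = q_inv·(m₁ − m₂) mod p = 30·(4 − 15) mod 53 = 41.
m = m₂ + h·q = 15 + 41·23 = 958.

958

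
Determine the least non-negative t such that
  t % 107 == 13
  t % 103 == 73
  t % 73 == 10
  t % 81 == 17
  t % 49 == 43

From t ≡ 13 (mod 107) write t = 13 + 107s. Substituting into t ≡ 73 (mod 103) gives 107s ≡ 60 (mod 103), and since 4⁻¹ ≡ 26 (mod 103), s ≡ 15. Hence t ≡ 13 + 107·15 = 1618 (mod 11021).
From t ≡ 1618 (mod 11021) write t = 1618 + 11021s. Substituting into t ≡ 10 (mod 73) gives 11021s ≡ 71 (mod 73), and since 71⁻¹ ≡ 36 (mod 73), s ≡ 1. Hence t ≡ 1618 + 11021·1 = 12639 (mod 804533).
From t ≡ 12639 (mod 804533) write t = 12639 + 804533s. Substituting into t ≡ 17 (mod 81) gives 804533s ≡ 14 (mod 81), and since 41⁻¹ ≡ 2 (mod 81), s ≡ 28. Hence t ≡ 12639 + 804533·28 = 22539563 (mod 65167173).
From t ≡ 22539563 (mod 65167173) write t = 22539563 + 65167173s. Substituting into t ≡ 43 (mod 49) gives 65167173s ≡ 39 (mod 49), and since 15⁻¹ ≡ 36 (mod 49), s ≡ 32. Hence t ≡ 22539563 + 65167173·32 = 2107889099 (mod 3193191477).

2107889099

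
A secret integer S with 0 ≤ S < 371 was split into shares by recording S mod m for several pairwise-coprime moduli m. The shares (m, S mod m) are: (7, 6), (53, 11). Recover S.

Combine the congruences pairwise.
From S ≡ 6 (mod 7) write S = 6 + 7t. Substituting into S ≡ 11 (mod 53) gives 7t ≡ 5 (mod 53), and since 7⁻¹ ≡ 38 (mod 53), t ≡ 31. Hence S ≡ 6 + 7·31 = 223 (mod 371).

223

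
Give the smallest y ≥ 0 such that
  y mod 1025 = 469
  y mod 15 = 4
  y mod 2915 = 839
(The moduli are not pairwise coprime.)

gcd(1025, 15) = 5 and 5 | (4 − 469), so the pair is consistent; merging gives y ≡ 469 (mod 3075), where 3075 = lcm(1025, 15).
gcd(3075, 2915) = 5 and 5 | (839 − 469), so the pair is consistent; merging gives y ≡ 1464169 (mod 1792725), where 1792725 = lcm(3075, 2915).
The solution is unique modulo lcm(1025, 15, 2915) = 1792725.

1464169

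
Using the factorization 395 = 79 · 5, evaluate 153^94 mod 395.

Mod 79: 153 ≡ 74; by Fermat, exponent reduces to 94 mod 78 = 16; 74^16 ≡ 31 (mod 79).
Mod 5: 153 ≡ 3; by Fermat, exponent reduces to 94 mod 4 = 2; 3^2 ≡ 4 (mod 5).
Combine by CRT: x ≡ 31 (mod 79), x ≡ 4 (mod 5) ⇒ x ≡ 189 (mod 395).

189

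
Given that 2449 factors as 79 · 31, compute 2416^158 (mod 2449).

Mod 79: 2416 ≡ 46; by Fermat, exponent reduces to 158 mod 78 = 2; 46^2 ≡ 62 (mod 79).
Mod 31: 2416 ≡ 29; by Fermat, exponent reduces to 158 mod 30 = 8; 29^8 ≡ 8 (mod 31).
Combine by CRT: x ≡ 62 (mod 79), x ≡ 8 (mod 31) ⇒ x ≡ 2116 (mod 2449).

2116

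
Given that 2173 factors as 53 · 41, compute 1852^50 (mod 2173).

Mod 53: 1852 ≡ 50; 50^50 ≡ 6 (mod 53).
Mod 41: 1852 ≡ 7; by Fermat, exponent reduces to 50 mod 40 = 10; 7^10 ≡ 9 (mod 41).
Combine by CRT: x ≡ 6 (mod 53), x ≡ 9 (mod 41) ⇒ x ≡ 1649 (mod 2173).

1649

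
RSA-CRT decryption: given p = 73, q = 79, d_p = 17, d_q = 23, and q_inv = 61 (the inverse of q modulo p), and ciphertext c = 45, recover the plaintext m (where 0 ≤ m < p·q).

m₁ = c^(d_p) mod p: c ≡ 45 (mod 73), and 45^17 mod 73 = 59.
m₂ = c^(d_q) mod q: c ≡ 45 (mod 79), and 45^23 mod 79 = 11.
h = q_inv·(m₁ − m₂) mod p = 61·(59 − 11) mod 73 = 8.
m = m₂ + h·q = 11 + 8·79 = 643.

643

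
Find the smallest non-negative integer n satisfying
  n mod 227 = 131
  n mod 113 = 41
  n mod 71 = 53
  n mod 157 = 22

Combine the congruences pairwise.
From n ≡ 131 (mod 227) write n = 131 + 227t. Substituting into n ≡ 41 (mod 113) gives 227t ≡ 23 (mod 113), and since 1⁻¹ ≡ 1 (mod 113), t ≡ 23. Hence n ≡ 131 + 227·23 = 5352 (mod 25651).
From n ≡ 5352 (mod 25651) write n = 5352 + 25651t. Substituting into n ≡ 53 (mod 71) gives 25651t ≡ 26 (mod 71), and since 20⁻¹ ≡ 32 (mod 71), t ≡ 51. Hence n ≡ 5352 + 25651·51 = 1313553 (mod 1821221).
From n ≡ 1313553 (mod 1821221) write n = 1313553 + 1821221t. Substituting into n ≡ 22 (mod 157) gives 1821221t ≡ 88 (mod 157), and since 21⁻¹ ≡ 15 (mod 157), t ≡ 64. Hence n ≡ 1313553 + 1821221·64 = 117871697 (mod 285931697).

117871697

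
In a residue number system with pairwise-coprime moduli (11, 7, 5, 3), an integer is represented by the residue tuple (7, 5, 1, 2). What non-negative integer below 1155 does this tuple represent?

656

The moduli are pairwise coprime; N = 11·7·5·3 = 1155.
N/11 = 105; 105 ≡ 6 (mod 11); 6·2 ≡ 1, so inverse 2.
N/7 = 165; 165 ≡ 4 (mod 7); 4·2 ≡ 1, so inverse 2.
N/5 = 231; 231 ≡ 1 (mod 5), inverse 1.
N/3 = 385; 385 ≡ 1 (mod 3), inverse 1.
x ≡ 7·105·2 + 5·165·2 + 1·231·1 + 2·385·1 = 4121.
4121 mod 1155 = 656.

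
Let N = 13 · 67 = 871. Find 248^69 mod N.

Mod 13: 248 ≡ 1; by Fermat, exponent reduces to 69 mod 12 = 9; 1^9 ≡ 1 (mod 13).
Mod 67: 248 ≡ 47; by Fermat, exponent reduces to 69 mod 66 = 3; 47^3 ≡ 40 (mod 67).
Combine by CRT: x ≡ 1 (mod 13), x ≡ 40 (mod 67) ⇒ x ≡ 40 (mod 871).

40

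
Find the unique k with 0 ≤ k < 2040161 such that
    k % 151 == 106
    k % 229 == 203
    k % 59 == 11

The moduli are pairwise coprime; N = 151·229·59 = 2040161.
N/151 = 13511; 13511 ≡ 72 (mod 151); 72·86 ≡ 1, so inverse 86.
N/229 = 8909; 8909 ≡ 207 (mod 229); 207·52 ≡ 1, so inverse 52.
N/59 = 34579; 34579 ≡ 5 (mod 59); 5·12 ≡ 1, so inverse 12.
k ≡ 106·13511·86 + 203·8909·52 + 11·34579·12 = 221774108.
221774108 mod 2040161 = 1436720.

1436720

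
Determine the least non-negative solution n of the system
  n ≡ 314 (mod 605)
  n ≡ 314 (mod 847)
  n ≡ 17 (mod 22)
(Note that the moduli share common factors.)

gcd(605, 847) = 121 and 121 | (314 − 314), so the pair is consistent; merging gives n ≡ 314 (mod 4235), where 4235 = lcm(605, 847).
gcd(4235, 22) = 11 and 11 | (17 − 314), so the pair is consistent; merging gives n ≡ 4549 (mod 8470), where 8470 = lcm(4235, 22).
The solution is unique modulo lcm(605, 847, 22) = 8470.

4549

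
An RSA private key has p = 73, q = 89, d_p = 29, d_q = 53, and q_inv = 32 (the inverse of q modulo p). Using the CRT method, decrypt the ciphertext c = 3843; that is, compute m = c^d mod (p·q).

m₁ = c^(d_p) mod p: c ≡ 47 (mod 73), and 47^29 mod 73 = 29.
m₂ = c^(d_q) mod q: c ≡ 16 (mod 89), and 16^53 mod 89 = 8.
h = q_inv·(m₁ − m₂) mod p = 32·(29 − 8) mod 73 = 15.
m = m₂ + h·q = 8 + 15·89 = 1343.

1343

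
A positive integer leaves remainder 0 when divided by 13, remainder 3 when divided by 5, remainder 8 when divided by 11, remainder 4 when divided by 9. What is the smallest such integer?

1768

Combine the congruences pairwise.
From n ≡ 0 (mod 13) write n = 0 + 13t. Substituting into n ≡ 3 (mod 5) gives 13t ≡ 3 (mod 5), and since 3⁻¹ ≡ 2 (mod 5), t ≡ 1. Hence n ≡ 0 + 13·1 = 13 (mod 65).
From n ≡ 13 (mod 65) write n = 13 + 65t. Substituting into n ≡ 8 (mod 11) gives 65t ≡ 6 (mod 11), and since 10⁻¹ ≡ 10 (mod 11), t ≡ 5. Hence n ≡ 13 + 65·5 = 338 (mod 715).
From n ≡ 338 (mod 715) write n = 338 + 715t. Substituting into n ≡ 4 (mod 9) gives 715t ≡ 8 (mod 9), and since 4⁻¹ ≡ 7 (mod 9), t ≡ 2. Hence n ≡ 338 + 715·2 = 1768 (mod 6435).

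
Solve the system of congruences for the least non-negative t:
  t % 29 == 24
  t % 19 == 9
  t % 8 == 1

From t ≡ 24 (mod 29) write t = 24 + 29s. Substituting into t ≡ 9 (mod 19) gives 29s ≡ 4 (mod 19), and since 10⁻¹ ≡ 2 (mod 19), s ≡ 8. Hence t ≡ 24 + 29·8 = 256 (mod 551).
From t ≡ 256 (mod 551) write t = 256 + 551s. Substituting into t ≡ 1 (mod 8) gives 551s ≡ 1 (mod 8), and since 7⁻¹ ≡ 7 (mod 8), s ≡ 7. Hence t ≡ 256 + 551·7 = 4113 (mod 4408).

4113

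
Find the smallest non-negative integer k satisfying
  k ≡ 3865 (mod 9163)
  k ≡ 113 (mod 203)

104658

Combine the congruences pairwise.
gcd(9163, 203) = 7 and 7 | (113 − 3865), so the pair is consistent; merging gives k ≡ 104658 (mod 265727), where 265727 = lcm(9163, 203).
The solution is unique modulo lcm(9163, 203) = 265727.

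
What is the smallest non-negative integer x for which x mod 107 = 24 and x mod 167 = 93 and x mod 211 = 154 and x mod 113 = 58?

243419460

The moduli are pairwise coprime; N = 107·167·211·113 = 426050567.
N/107 = 3981781; 3981781 ≡ 97 (mod 107); 97·32 ≡ 1, so inverse 32.
N/167 = 2551201; 2551201 ≡ 109 (mod 167); 109·95 ≡ 1, so inverse 95.
N/211 = 2019197; 2019197 ≡ 138 (mod 211); 138·26 ≡ 1, so inverse 26.
N/113 = 3770359; 3770359 ≡ 1 (mod 113), inverse 1.
x ≡ 24·3981781·32 + 93·2551201·95 + 154·2019197·26 + 58·3770359·1 = 33901414253.
33901414253 mod 426050567 = 243419460.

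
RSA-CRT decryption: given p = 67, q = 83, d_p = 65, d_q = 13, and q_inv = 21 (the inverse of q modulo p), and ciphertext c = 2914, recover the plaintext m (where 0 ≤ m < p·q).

m₁ = c^(d_p) mod p: c ≡ 33 (mod 67), and 33^65 mod 67 = 65.
m₂ = c^(d_q) mod q: c ≡ 9 (mod 83), and 9^13 mod 83 = 78.
h = q_inv·(m₁ − m₂) mod p = 21·(65 − 78) mod 67 = 62.
m = m₂ + h·q = 78 + 62·83 = 5224.

5224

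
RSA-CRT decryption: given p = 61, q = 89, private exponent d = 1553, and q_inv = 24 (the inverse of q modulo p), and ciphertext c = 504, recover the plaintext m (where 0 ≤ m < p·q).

3351

d_p = d mod (p−1) = 1553 mod 60 = 53; d_q = d mod (q−1) = 57.
m₁ = c^(d_p) mod p: c ≡ 16 (mod 61), and 16^53 mod 61 = 57.
m₂ = c^(d_q) mod q: c ≡ 59 (mod 89), and 59^57 mod 89 = 58.
h = q_inv·(m₁ − m₂) mod p = 24·(57 − 58) mod 61 = 37.
m = m₂ + h·q = 58 + 37·89 = 3351.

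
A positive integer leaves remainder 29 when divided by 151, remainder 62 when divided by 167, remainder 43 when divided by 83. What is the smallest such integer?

The moduli are pairwise coprime; N = 151·167·83 = 2093011.
N/151 = 13861; 13861 ≡ 120 (mod 151); 120·112 ≡ 1, so inverse 112.
N/167 = 12533; 12533 ≡ 8 (mod 167); 8·21 ≡ 1, so inverse 21.
N/83 = 25217; 25217 ≡ 68 (mod 83); 68·11 ≡ 1, so inverse 11.
k ≡ 29·13861·112 + 62·12533·21 + 43·25217·11 = 73266135.
73266135 mod 2093011 = 10750.

10750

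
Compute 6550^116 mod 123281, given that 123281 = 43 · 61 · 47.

Mod 43: 6550 ≡ 14; by Fermat, exponent reduces to 116 mod 42 = 32; 14^32 ≡ 10 (mod 43).
Mod 61: 6550 ≡ 23; by Fermat, exponent reduces to 116 mod 60 = 56; 23^56 ≡ 9 (mod 61).
Mod 47: 6550 ≡ 17; by Fermat, exponent reduces to 116 mod 46 = 24; 17^24 ≡ 17 (mod 47).
Combine by CRT: x ≡ 10 (mod 43), x ≡ 9 (mod 61), x ≡ 17 (mod 47) ⇒ x ≡ 61070 (mod 123281).

61070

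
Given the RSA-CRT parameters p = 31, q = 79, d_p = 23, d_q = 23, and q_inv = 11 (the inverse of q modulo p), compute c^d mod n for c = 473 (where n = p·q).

m₁ = c^(d_p) mod p: c ≡ 8 (mod 31), and 8^23 mod 31 = 16.
m₂ = c^(d_q) mod q: c ≡ 78 (mod 79), and 78^23 mod 79 = 78.
h = q_inv·(m₁ − m₂) mod p = 11·(16 − 78) mod 31 = 0.
m = m₂ + h·q = 78 + 0·79 = 78.

78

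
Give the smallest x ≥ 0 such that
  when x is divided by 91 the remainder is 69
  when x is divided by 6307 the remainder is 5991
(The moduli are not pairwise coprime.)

gcd(91, 6307) = 7 and 7 | (5991 − 69), so the pair is consistent; merging gives x ≡ 24912 (mod 81991), where 81991 = lcm(91, 6307).
The solution is unique modulo lcm(91, 6307) = 81991.

24912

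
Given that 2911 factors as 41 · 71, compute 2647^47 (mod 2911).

1521

Mod 41: 2647 ≡ 23; by Fermat, exponent reduces to 47 mod 40 = 7; 23^7 ≡ 4 (mod 41).
Mod 71: 2647 ≡ 20; 20^47 ≡ 30 (mod 71).
Combine by CRT: x ≡ 4 (mod 41), x ≡ 30 (mod 71) ⇒ x ≡ 1521 (mod 2911).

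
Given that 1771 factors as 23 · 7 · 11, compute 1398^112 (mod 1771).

485

Mod 23: 1398 ≡ 18; by Fermat, exponent reduces to 112 mod 22 = 2; 18^2 ≡ 2 (mod 23).
Mod 7: 1398 ≡ 5; by Fermat, exponent reduces to 112 mod 6 = 4; 5^4 ≡ 2 (mod 7).
Mod 11: 1398 ≡ 1; by Fermat, exponent reduces to 112 mod 10 = 2; 1^2 ≡ 1 (mod 11).
Combine by CRT: x ≡ 2 (mod 23), x ≡ 2 (mod 7), x ≡ 1 (mod 11) ⇒ x ≡ 485 (mod 1771).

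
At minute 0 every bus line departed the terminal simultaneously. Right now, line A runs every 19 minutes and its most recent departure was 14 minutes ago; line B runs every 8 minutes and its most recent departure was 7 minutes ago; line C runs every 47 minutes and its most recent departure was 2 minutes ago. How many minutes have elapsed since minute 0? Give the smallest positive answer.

From t ≡ 14 (mod 19) write t = 14 + 19s. Substituting into t ≡ 7 (mod 8) gives 19s ≡ 1 (mod 8), and since 3⁻¹ ≡ 3 (mod 8), s ≡ 3. Hence t ≡ 14 + 19·3 = 71 (mod 152).
From t ≡ 71 (mod 152) write t = 71 + 152s. Substituting into t ≡ 2 (mod 47) gives 152s ≡ 25 (mod 47), and since 11⁻¹ ≡ 30 (mod 47), s ≡ 45. Hence t ≡ 71 + 152·45 = 6911 (mod 7144).

6911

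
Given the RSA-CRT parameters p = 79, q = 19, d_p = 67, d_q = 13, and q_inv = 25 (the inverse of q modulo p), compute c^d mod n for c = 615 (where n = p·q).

m₁ = c^(d_p) mod p: c ≡ 62 (mod 79), and 62^67 mod 79 = 52.
m₂ = c^(d_q) mod q: c ≡ 7 (mod 19), and 7^13 mod 19 = 7.
h = q_inv·(m₁ − m₂) mod p = 25·(52 − 7) mod 79 = 19.
m = m₂ + h·q = 7 + 19·19 = 368.

368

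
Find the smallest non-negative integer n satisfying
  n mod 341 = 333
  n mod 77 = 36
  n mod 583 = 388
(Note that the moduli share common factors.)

gcd(341, 77) = 11 and 11 | (36 − 333), so the pair is consistent; merging gives n ≡ 2038 (mod 2387), where 2387 = lcm(341, 77).
gcd(2387, 583) = 11 and 11 | (388 − 2038), so the pair is consistent; merging gives n ≡ 56939 (mod 126511), where 126511 = lcm(2387, 583).
The solution is unique modulo lcm(341, 77, 583) = 126511.

56939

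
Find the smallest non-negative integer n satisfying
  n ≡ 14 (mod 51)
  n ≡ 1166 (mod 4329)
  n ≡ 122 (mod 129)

Combine the congruences pairwise.
gcd(51, 4329) = 3 and 3 | (1166 − 14), so the pair is consistent; merging gives n ≡ 22811 (mod 73593), where 73593 = lcm(51, 4329).
gcd(73593, 129) = 3 and 3 | (122 − 22811), so the pair is consistent; merging gives n ≡ 2451380 (mod 3164499), where 3164499 = lcm(73593, 129).
The solution is unique modulo lcm(51, 4329, 129) = 3164499.

2451380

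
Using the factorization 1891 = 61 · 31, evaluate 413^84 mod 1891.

Mod 61: 413 ≡ 47; by Fermat, exponent reduces to 84 mod 60 = 24; 47^24 ≡ 1 (mod 61).
Mod 31: 413 ≡ 10; by Fermat, exponent reduces to 84 mod 30 = 24; 10^24 ≡ 16 (mod 31).
Combine by CRT: x ≡ 1 (mod 61), x ≡ 16 (mod 31) ⇒ x ≡ 977 (mod 1891).

977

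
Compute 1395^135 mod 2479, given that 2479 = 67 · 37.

Mod 67: 1395 ≡ 55; by Fermat, exponent reduces to 135 mod 66 = 3; 55^3 ≡ 14 (mod 67).
Mod 37: 1395 ≡ 26; by Fermat, exponent reduces to 135 mod 36 = 27; 26^27 ≡ 1 (mod 37).
Combine by CRT: x ≡ 14 (mod 67), x ≡ 1 (mod 37) ⇒ x ≡ 1555 (mod 2479).

1555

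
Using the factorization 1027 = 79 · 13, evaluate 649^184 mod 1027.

Mod 79: 649 ≡ 17; by Fermat, exponent reduces to 184 mod 78 = 28; 17^28 ≡ 52 (mod 79).
Mod 13: 649 ≡ 12; by Fermat, exponent reduces to 184 mod 12 = 4; 12^4 ≡ 1 (mod 13).
Combine by CRT: x ≡ 52 (mod 79), x ≡ 1 (mod 13) ⇒ x ≡ 131 (mod 1027).

131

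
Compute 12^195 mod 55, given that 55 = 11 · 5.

Mod 11: 12 ≡ 1; by Fermat, exponent reduces to 195 mod 10 = 5; 1^5 ≡ 1 (mod 11).
Mod 5: 12 ≡ 2; by Fermat, exponent reduces to 195 mod 4 = 3; 2^3 ≡ 3 (mod 5).
Combine by CRT: x ≡ 1 (mod 11), x ≡ 3 (mod 5) ⇒ x ≡ 23 (mod 55).

23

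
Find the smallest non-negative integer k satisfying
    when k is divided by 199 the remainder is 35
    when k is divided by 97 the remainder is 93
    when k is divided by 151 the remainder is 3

1762777

From k ≡ 35 (mod 199) write k = 35 + 199t. Substituting into k ≡ 93 (mod 97) gives 199t ≡ 58 (mod 97), and since 5⁻¹ ≡ 39 (mod 97), t ≡ 31. Hence k ≡ 35 + 199·31 = 6204 (mod 19303).
From k ≡ 6204 (mod 19303) write k = 6204 + 19303t. Substituting into k ≡ 3 (mod 151) gives 19303t ≡ 141 (mod 151), and since 126⁻¹ ≡ 6 (mod 151), t ≡ 91. Hence k ≡ 6204 + 19303·91 = 1762777 (mod 2914753).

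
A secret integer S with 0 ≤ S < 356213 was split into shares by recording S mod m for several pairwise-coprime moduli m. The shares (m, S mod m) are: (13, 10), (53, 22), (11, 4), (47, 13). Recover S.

The moduli are pairwise coprime; N = 13·53·11·47 = 356213.
N/13 = 27401; 27401 ≡ 10 (mod 13); 10·4 ≡ 1, so inverse 4.
N/53 = 6721; 6721 ≡ 43 (mod 53); 43·37 ≡ 1, so inverse 37.
N/11 = 32383; 32383 ≡ 10 (mod 11); 10·10 ≡ 1, so inverse 10.
N/47 = 7579; 7579 ≡ 12 (mod 47); 12·4 ≡ 1, so inverse 4.
S ≡ 10·27401·4 + 22·6721·37 + 4·32383·10 + 13·7579·4 = 8256362.
8256362 mod 356213 = 63463.

63463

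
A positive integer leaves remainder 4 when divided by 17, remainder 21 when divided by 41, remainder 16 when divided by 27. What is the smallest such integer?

The moduli are pairwise coprime; N = 17·41·27 = 18819.
N/17 = 1107; 1107 ≡ 2 (mod 17); 2·9 ≡ 1, so inverse 9.
N/41 = 459; 459 ≡ 8 (mod 41); 8·36 ≡ 1, so inverse 36.
N/27 = 697; 697 ≡ 22 (mod 27); 22·16 ≡ 1, so inverse 16.
k ≡ 4·1107·9 + 21·459·36 + 16·697·16 = 565288.
565288 mod 18819 = 718.

718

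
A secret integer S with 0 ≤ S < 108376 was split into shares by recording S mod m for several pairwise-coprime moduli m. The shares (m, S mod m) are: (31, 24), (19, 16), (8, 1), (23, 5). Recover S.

95225

From S ≡ 24 (mod 31) write S = 24 + 31t. Substituting into S ≡ 16 (mod 19) gives 31t ≡ 11 (mod 19), and since 12⁻¹ ≡ 8 (mod 19), t ≡ 12. Hence S ≡ 24 + 31·12 = 396 (mod 589).
From S ≡ 396 (mod 589) write S = 396 + 589t. Substituting into S ≡ 1 (mod 8) gives 589t ≡ 5 (mod 8), and since 5⁻¹ ≡ 5 (mod 8), t ≡ 1. Hence S ≡ 396 + 589·1 = 985 (mod 4712).
From S ≡ 985 (mod 4712) write S = 985 + 4712t. Substituting into S ≡ 5 (mod 23) gives 4712t ≡ 9 (mod 23), and since 20⁻¹ ≡ 15 (mod 23), t ≡ 20. Hence S ≡ 985 + 4712·20 = 95225 (mod 108376).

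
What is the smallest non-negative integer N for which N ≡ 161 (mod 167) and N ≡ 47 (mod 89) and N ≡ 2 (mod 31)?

The moduli are pairwise coprime; M = 167·89·31 = 460753.
M/167 = 2759; 2759 ≡ 87 (mod 167); 87·48 ≡ 1, so inverse 48.
M/89 = 5177; 5177 ≡ 15 (mod 89); 15·6 ≡ 1, so inverse 6.
M/31 = 14863; 14863 ≡ 14 (mod 31); 14·20 ≡ 1, so inverse 20.
N ≡ 161·2759·48 + 47·5177·6 + 2·14863·20 = 23375986.
23375986 mod 460753 = 338336.

338336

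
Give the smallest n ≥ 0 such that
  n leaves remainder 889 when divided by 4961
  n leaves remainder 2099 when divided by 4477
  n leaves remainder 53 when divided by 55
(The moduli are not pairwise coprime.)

839298

Combine the congruences pairwise.
gcd(4961, 4477) = 121 and 121 | (2099 − 889), so the pair is consistent; merging gives n ≡ 105070 (mod 183557), where 183557 = lcm(4961, 4477).
gcd(183557, 55) = 11 and 11 | (53 − 105070), so the pair is consistent; merging gives n ≡ 839298 (mod 917785), where 917785 = lcm(183557, 55).
The solution is unique modulo lcm(4961, 4477, 55) = 917785.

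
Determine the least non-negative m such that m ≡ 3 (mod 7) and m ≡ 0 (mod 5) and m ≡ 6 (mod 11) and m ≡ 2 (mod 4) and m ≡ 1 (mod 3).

The moduli are pairwise coprime; N = 7·5·11·4·3 = 4620.
N/7 = 660; 660 ≡ 2 (mod 7); 2·4 ≡ 1, so inverse 4.
N/5 = 924; 924 ≡ 4 (mod 5); 4·4 ≡ 1, so inverse 4.
N/11 = 420; 420 ≡ 2 (mod 11); 2·6 ≡ 1, so inverse 6.
N/4 = 1155; 1155 ≡ 3 (mod 4); 3·3 ≡ 1, so inverse 3.
N/3 = 1540; 1540 ≡ 1 (mod 3), inverse 1.
m ≡ 3·660·4 + 0·924·4 + 6·420·6 + 2·1155·3 + 1·1540·1 = 31510.
31510 mod 4620 = 3790.

3790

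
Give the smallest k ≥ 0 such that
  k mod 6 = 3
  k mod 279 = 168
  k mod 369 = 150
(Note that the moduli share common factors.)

9375

gcd(6, 279) = 3 and 3 | (168 − 3), so the pair is consistent; merging gives k ≡ 447 (mod 558), where 558 = lcm(6, 279).
gcd(558, 369) = 9 and 9 | (150 − 447), so the pair is consistent; merging gives k ≡ 9375 (mod 22878), where 22878 = lcm(558, 369).
The solution is unique modulo lcm(6, 279, 369) = 22878.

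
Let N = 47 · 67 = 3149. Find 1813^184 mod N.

Mod 47: 1813 ≡ 27; since 46 | 184, by Fermat 27^184 ≡ 1 (mod 47).
Mod 67: 1813 ≡ 4; by Fermat, exponent reduces to 184 mod 66 = 52; 4^52 ≡ 35 (mod 67).
Combine by CRT: x ≡ 1 (mod 47), x ≡ 35 (mod 67) ⇒ x ≡ 236 (mod 3149).

236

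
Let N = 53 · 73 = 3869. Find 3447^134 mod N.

2952

Mod 53: 3447 ≡ 2; by Fermat, exponent reduces to 134 mod 52 = 30; 2^30 ≡ 37 (mod 53).
Mod 73: 3447 ≡ 16; by Fermat, exponent reduces to 134 mod 72 = 62; 16^62 ≡ 32 (mod 73).
Combine by CRT: x ≡ 37 (mod 53), x ≡ 32 (mod 73) ⇒ x ≡ 2952 (mod 3869).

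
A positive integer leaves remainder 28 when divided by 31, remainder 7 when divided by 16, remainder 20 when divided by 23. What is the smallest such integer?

7127

The moduli are pairwise coprime; N = 31·16·23 = 11408.
N/31 = 368; 368 ≡ 27 (mod 31); 27·23 ≡ 1, so inverse 23.
N/16 = 713; 713 ≡ 9 (mod 16); 9·9 ≡ 1, so inverse 9.
N/23 = 496; 496 ≡ 13 (mod 23); 13·16 ≡ 1, so inverse 16.
k ≡ 28·368·23 + 7·713·9 + 20·496·16 = 440631.
440631 mod 11408 = 7127.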